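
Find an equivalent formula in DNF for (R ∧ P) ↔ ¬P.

(R ∧ P) ↔ ¬P
= ((R ∧ P) → ¬P) ∧ (¬P → (R ∧ P))   — eliminate ↔
= (¬(R ∧ P) ∨ ¬P) ∧ (¬P → (R ∧ P))   — eliminate →
= (¬(R ∧ P) ∨ ¬P) ∧ (¬¬P ∨ (R ∧ P))   — eliminate →
= (¬R ∨ ¬P ∨ ¬P) ∧ (¬¬P ∨ (R ∧ P))   — De Morgan
= (¬R ∨ ¬P ∨ ¬P) ∧ (P ∨ (R ∧ P))   — double negation
= (¬R ∧ P) ∨ (¬R ∧ R ∧ P) ∨ (¬P ∧ P) ∨ (¬P ∧ R ∧ P) ∨ (¬P ∧ P) ∨ (¬P ∧ R ∧ P)   — distribute ∧ over ∨
= ¬R ∧ P   — simplify

¬R ∧ P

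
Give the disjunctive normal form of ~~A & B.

~~A & B
≡ A & B   [double negation]

A & B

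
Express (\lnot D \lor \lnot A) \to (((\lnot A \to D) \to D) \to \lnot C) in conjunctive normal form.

(\lnot D \lor \lnot A) \to (((\lnot A \to D) \to D) \to \lnot C)
= \lnot (\lnot D \lor \lnot A) \lor (((\lnot A \to D) \to D) \to \lnot C)   (eliminate \to)
= \lnot (\lnot D \lor \lnot A) \lor \lnot ((\lnot A \to D) \to D) \lor \lnot C   (eliminate \to)
= \lnot (\lnot D \lor \lnot A) \lor \lnot (\lnot (\lnot A \to D) \lor D) \lor \lnot C   (eliminate \to)
= \lnot (\lnot D \lor \lnot A) \lor \lnot (\lnot (\lnot \lnot A \lor D) \lor D) \lor \lnot C   (eliminate \to)
= (\lnot \lnot D \land \lnot \lnot A) \lor \lnot (\lnot (\lnot \lnot A \lor D) \lor D) \lor \lnot C   (De Morgan)
= (D \land \lnot \lnot A) \lor \lnot (\lnot (\lnot \lnot A \lor D) \lor D) \lor \lnot C   (double negation)
= (D \land A) \lor \lnot (\lnot (\lnot \lnot A \lor D) \lor D) \lor \lnot C   (double negation)
= (D \land A) \lor (\lnot \lnot (\lnot \lnot A \lor D) \land \lnot D) \lor \lnot C   (De Morgan)
= (D \land A) \lor ((\lnot \lnot A \lor D) \land \lnot D) \lor \lnot C   (double negation)
= (D \land A) \lor ((A \lor D) \land \lnot D) \lor \lnot C   (double negation)
= (D \lor A \lor D \lor \lnot C) \land (D \lor \lnot D \lor \lnot C) \land (A \lor A \lor D \lor \lnot C) \land (A \lor \lnot D \lor \lnot C)   (distribute \lor over \land)
= (D \lor A \lor \lnot C) \land (A \lor \lnot D \lor \lnot C)   (simplify)

(D \lor A \lor \lnot C) \land (A \lor \lnot D \lor \lnot C)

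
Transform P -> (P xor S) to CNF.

P -> (P xor S)
≡ ~P | (P xor S)   [eliminate ->]
≡ ~P | ((P | S) & ~(P & S))   [expand xor]
≡ ~P | ((P | S) & (~P | ~S))   [De Morgan]
≡ (~P | P | S) & (~P | ~P | ~S)   [distribute | over &]
≡ ~P | ~S   [simplify]

~P | ~S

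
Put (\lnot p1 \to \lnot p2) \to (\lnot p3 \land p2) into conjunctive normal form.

(\lnot p1 \to \lnot p2) \to (\lnot p3 \land p2)
= \lnot (\lnot p1 \to \lnot p2) \lor (\lnot p3 \land p2)   (eliminate \to)
= \lnot (\lnot \lnot p1 \lor \lnot p2) \lor (\lnot p3 \land p2)   (eliminate \to)
= (\lnot \lnot \lnot p1 \land \lnot \lnot p2) \lor (\lnot p3 \land p2)   (De Morgan)
= (\lnot p1 \land \lnot \lnot p2) \lor (\lnot p3 \land p2)   (double negation)
= (\lnot p1 \land p2) \lor (\lnot p3 \land p2)   (double negation)
= (\lnot p1 \lor \lnot p3) \land (\lnot p1 \lor p2) \land (p2 \lor \lnot p3) \land (p2 \lor p2)   (distribute \lor over \land)
= (\lnot p1 \lor \lnot p3) \land p2   (simplify)

(\lnot p1 \lor \lnot p3) \land p2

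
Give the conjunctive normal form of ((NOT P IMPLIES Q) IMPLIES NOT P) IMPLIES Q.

P OR Q

((NOT P IMPLIES Q) IMPLIES NOT P) IMPLIES Q
= NOT ((NOT P IMPLIES Q) IMPLIES NOT P) OR Q   — eliminate IMPLIES
= NOT (NOT (NOT P IMPLIES Q) OR NOT P) OR Q   — eliminate IMPLIES
= NOT (NOT (NOT NOT P OR Q) OR NOT P) OR Q   — eliminate IMPLIES
= (NOT NOT (NOT NOT P OR Q) AND NOT NOT P) OR Q   — De Morgan
= ((NOT NOT P OR Q) AND NOT NOT P) OR Q   — double negation
= ((P OR Q) AND NOT NOT P) OR Q   — double negation
= ((P OR Q) AND P) OR Q   — double negation
= (P OR Q OR Q) AND (P OR Q)   — distribute OR over AND
= P OR Q   — simplify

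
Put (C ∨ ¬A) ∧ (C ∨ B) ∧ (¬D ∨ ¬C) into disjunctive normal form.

(C ∨ ¬A) ∧ (C ∨ B) ∧ (¬D ∨ ¬C)
⇔ (C ∧ C ∧ ¬D) ∨ (C ∧ C ∧ ¬C) ∨ (C ∧ B ∧ ¬D) ∨ (C ∧ B ∧ ¬C) ∨ (¬A ∧ C ∧ ¬D) ∨ (¬A ∧ C ∧ ¬C) ∨ (¬A ∧ B ∧ ¬D) ∨ (¬A ∧ B ∧ ¬C)   — distribute ∧ over ∨
⇔ (C ∧ ¬D) ∨ (¬A ∧ B ∧ ¬D) ∨ (¬A ∧ B ∧ ¬C)   — simplify

(C ∧ ¬D) ∨ (¬A ∧ B ∧ ¬D) ∨ (¬A ∧ B ∧ ¬C)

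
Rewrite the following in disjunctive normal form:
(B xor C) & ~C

B & ~C

(B xor C) & ~C
≡ ((B & ~C) | (~B & C)) & ~C
≡ (B & ~C & ~C) | (~B & C & ~C)
≡ B & ~C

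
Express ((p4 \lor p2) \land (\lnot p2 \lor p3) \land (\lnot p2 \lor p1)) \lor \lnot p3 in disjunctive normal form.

((p4 \lor p2) \land (\lnot p2 \lor p3) \land (\lnot p2 \lor p1)) \lor \lnot p3
≡ (p4 \land \lnot p2 \land \lnot p2) \lor (p4 \land \lnot p2 \land p1) \lor (p4 \land p3 \land \lnot p2) \lor (p4 \land p3 \land p1) \lor (p2 \land \lnot p2 \land \lnot p2) \lor (p2 \land \lnot p2 \land p1) \lor (p2 \land p3 \land \lnot p2) \lor (p2 \land p3 \land p1) \lor \lnot p3   [distribute \land over \lor]
≡ (p4 \land \lnot p2) \lor (p4 \land p3 \land p1) \lor (p2 \land p3 \land p1) \lor \lnot p3   [simplify]

(p4 \land \lnot p2) \lor (p4 \land p3 \land p1) \lor (p2 \land p3 \land p1) \lor \lnot p3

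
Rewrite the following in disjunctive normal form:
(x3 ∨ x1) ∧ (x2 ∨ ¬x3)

(x3 ∨ x1) ∧ (x2 ∨ ¬x3)
= x3 ∧ x2 ∨ x3 ∧ ¬x3 ∨ x1 ∧ x2 ∨ x1 ∧ ¬x3   (distribute ∧ over ∨)
= x3 ∧ x2 ∨ x1 ∧ x2 ∨ x1 ∧ ¬x3   (simplify)

x3 ∧ x2 ∨ x1 ∧ x2 ∨ x1 ∧ ¬x3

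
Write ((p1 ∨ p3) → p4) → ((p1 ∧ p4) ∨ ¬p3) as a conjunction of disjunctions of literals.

((p1 ∨ p3) → p4) → ((p1 ∧ p4) ∨ ¬p3)
⇔ ¬((p1 ∨ p3) → p4) ∨ (p1 ∧ p4) ∨ ¬p3   [eliminate →]
⇔ ¬(¬(p1 ∨ p3) ∨ p4) ∨ (p1 ∧ p4) ∨ ¬p3   [eliminate →]
⇔ (¬¬(p1 ∨ p3) ∧ ¬p4) ∨ (p1 ∧ p4) ∨ ¬p3   [De Morgan]
⇔ ((p1 ∨ p3) ∧ ¬p4) ∨ (p1 ∧ p4) ∨ ¬p3   [double negation]
⇔ (p1 ∨ p3 ∨ p1 ∨ ¬p3) ∧ (p1 ∨ p3 ∨ p4 ∨ ¬p3) ∧ (¬p4 ∨ p1 ∨ ¬p3) ∧ (¬p4 ∨ p4 ∨ ¬p3)   [distribute ∨ over ∧]
⇔ ¬p4 ∨ p1 ∨ ¬p3   [simplify]

¬p4 ∨ p1 ∨ ¬p3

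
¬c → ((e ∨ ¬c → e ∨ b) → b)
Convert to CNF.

c ∨ ¬e ∨ b

¬c → ((e ∨ ¬c → e ∨ b) → b)
≡ ¬¬c ∨ ((e ∨ ¬c → e ∨ b) → b)   [eliminate →]
≡ ¬¬c ∨ ¬(e ∨ ¬c → e ∨ b) ∨ b   [eliminate →]
≡ ¬¬c ∨ ¬(¬(e ∨ ¬c) ∨ e ∨ b) ∨ b   [eliminate →]
≡ c ∨ ¬(¬(e ∨ ¬c) ∨ e ∨ b) ∨ b   [double negation]
≡ c ∨ ¬¬(e ∨ ¬c) ∧ ¬e ∧ ¬b ∨ b   [De Morgan]
≡ c ∨ (e ∨ ¬c) ∧ ¬e ∧ ¬b ∨ b   [double negation]
≡ (c ∨ e ∨ ¬c ∨ b) ∧ (c ∨ ¬e ∨ b) ∧ (c ∨ ¬b ∨ b)   [distribute ∨ over ∧]
≡ c ∨ ¬e ∨ b   [simplify]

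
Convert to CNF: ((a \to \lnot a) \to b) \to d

((a \to \lnot a) \to b) \to d
≡ \lnot ((a \to \lnot a) \to b) \lor d
≡ \lnot (\lnot (a \to \lnot a) \lor b) \lor d
≡ \lnot (\lnot (\lnot a \lor \lnot a) \lor b) \lor d
≡ \lnot \lnot (\lnot a \lor \lnot a) \land \lnot b \lor d
≡ (\lnot a \lor \lnot a) \land \lnot b \lor d
≡ (\lnot a \lor \lnot a \lor d) \land (\lnot b \lor d)
≡ (\lnot a \lor d) \land (\lnot b \lor d)

(\lnot a \lor d) \land (\lnot b \lor d)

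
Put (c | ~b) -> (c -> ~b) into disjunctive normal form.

(c | ~b) -> (c -> ~b)
= ~(c | ~b) | (c -> ~b)   (eliminate ->)
= ~(c | ~b) | ~c | ~b   (eliminate ->)
= (~c & ~~b) | ~c | ~b   (De Morgan)
= (~c & b) | ~c | ~b   (double negation)
= ~c | ~b   (simplify)

~c | ~b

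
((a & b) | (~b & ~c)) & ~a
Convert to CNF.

((a & b) | (~b & ~c)) & ~a
⇔ (a | ~b) & (a | ~c) & (b | ~b) & (b | ~c) & ~a   (distribute | over &)
⇔ (a | ~b) & (a | ~c) & (b | ~c) & ~a   (simplify)

(a | ~b) & (a | ~c) & (b | ~c) & ~a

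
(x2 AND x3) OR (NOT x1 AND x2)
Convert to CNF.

x2 AND (x3 OR NOT x1)

(x2 AND x3) OR (NOT x1 AND x2)
= (x2 OR NOT x1) AND (x2 OR x2) AND (x3 OR NOT x1) AND (x3 OR x2)   — distribute OR over AND
= x2 AND (x3 OR NOT x1)   — simplify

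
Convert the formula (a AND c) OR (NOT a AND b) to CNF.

(a AND c) OR (NOT a AND b)
⇔ (a OR NOT a) AND (a OR b) AND (c OR NOT a) AND (c OR b)   [distribute OR over AND]
⇔ (a OR b) AND (c OR NOT a) AND (c OR b)   [simplify]

(a OR b) AND (c OR NOT a) AND (c OR b)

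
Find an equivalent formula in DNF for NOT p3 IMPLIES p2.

NOT p3 IMPLIES p2
= NOT NOT p3 OR p2   (eliminate IMPLIES)
= p3 OR p2   (double negation)

p3 OR p2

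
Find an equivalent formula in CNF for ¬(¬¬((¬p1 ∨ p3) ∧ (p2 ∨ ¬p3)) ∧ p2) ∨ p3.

p1 ∨ ¬p2 ∨ p3

¬(¬¬((¬p1 ∨ p3) ∧ (p2 ∨ ¬p3)) ∧ p2) ∨ p3
⇔ ¬¬¬((¬p1 ∨ p3) ∧ (p2 ∨ ¬p3)) ∨ ¬p2 ∨ p3   (De Morgan)
⇔ ¬((¬p1 ∨ p3) ∧ (p2 ∨ ¬p3)) ∨ ¬p2 ∨ p3   (double negation)
⇔ ¬(¬p1 ∨ p3) ∨ ¬(p2 ∨ ¬p3) ∨ ¬p2 ∨ p3   (De Morgan)
⇔ (¬¬p1 ∧ ¬p3) ∨ ¬(p2 ∨ ¬p3) ∨ ¬p2 ∨ p3   (De Morgan)
⇔ (p1 ∧ ¬p3) ∨ ¬(p2 ∨ ¬p3) ∨ ¬p2 ∨ p3   (double negation)
⇔ (p1 ∧ ¬p3) ∨ (¬p2 ∧ ¬¬p3) ∨ ¬p2 ∨ p3   (De Morgan)
⇔ (p1 ∧ ¬p3) ∨ (¬p2 ∧ p3) ∨ ¬p2 ∨ p3   (double negation)
⇔ (p1 ∨ ¬p2 ∨ ¬p2 ∨ p3) ∧ (p1 ∨ p3 ∨ ¬p2 ∨ p3) ∧ (¬p3 ∨ ¬p2 ∨ ¬p2 ∨ p3) ∧ (¬p3 ∨ p3 ∨ ¬p2 ∨ p3)   (distribute ∨ over ∧)
⇔ p1 ∨ ¬p2 ∨ p3   (simplify)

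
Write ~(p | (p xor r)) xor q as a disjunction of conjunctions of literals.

(~p & ~r & ~q) | (p & q) | (~p & r & q)

~(p | (p xor r)) xor q
= (~(p | (p xor r)) & ~q) | (~~(p | (p xor r)) & q)   — expand xor
= (~(p | (p & ~r) | (~p & r)) & ~q) | (~~(p | (p xor r)) & q)   — expand xor
= (~(p | (p & ~r) | (~p & r)) & ~q) | (~~(p | (p & ~r) | (~p & r)) & q)   — expand xor
= (~p & ~(p & ~r) & ~(~p & r) & ~q) | (~~(p | (p & ~r) | (~p & r)) & q)   — De Morgan
= (~p & (~p | ~~r) & ~(~p & r) & ~q) | (~~(p | (p & ~r) | (~p & r)) & q)   — De Morgan
= (~p & (~p | r) & ~(~p & r) & ~q) | (~~(p | (p & ~r) | (~p & r)) & q)   — double negation
= (~p & (~p | r) & (~~p | ~r) & ~q) | (~~(p | (p & ~r) | (~p & r)) & q)   — De Morgan
= (~p & (~p | r) & (p | ~r) & ~q) | (~~(p | (p & ~r) | (~p & r)) & q)   — double negation
= (~p & (~p | r) & (p | ~r) & ~q) | ((p | (p & ~r) | (~p & r)) & q)   — double negation
= (~p & ~p & p & ~q) | (~p & ~p & ~r & ~q) | (~p & r & p & ~q) | (~p & r & ~r & ~q) | (p & q) | (p & ~r & q) | (~p & r & q)   — distribute & over |
= (~p & ~r & ~q) | (p & q) | (~p & r & q)   — simplify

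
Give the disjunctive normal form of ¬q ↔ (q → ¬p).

(q ∧ p) ∨ ¬q

¬q ↔ (q → ¬p)
≡ (¬q → (q → ¬p)) ∧ ((q → ¬p) → ¬q)   [eliminate ↔]
≡ (¬¬q ∨ (q → ¬p)) ∧ ((q → ¬p) → ¬q)   [eliminate →]
≡ (¬¬q ∨ ¬q ∨ ¬p) ∧ ((q → ¬p) → ¬q)   [eliminate →]
≡ (¬¬q ∨ ¬q ∨ ¬p) ∧ (¬(q → ¬p) ∨ ¬q)   [eliminate →]
≡ (¬¬q ∨ ¬q ∨ ¬p) ∧ (¬(¬q ∨ ¬p) ∨ ¬q)   [eliminate →]
≡ (q ∨ ¬q ∨ ¬p) ∧ (¬(¬q ∨ ¬p) ∨ ¬q)   [double negation]
≡ (q ∨ ¬q ∨ ¬p) ∧ ((¬¬q ∧ ¬¬p) ∨ ¬q)   [De Morgan]
≡ (q ∨ ¬q ∨ ¬p) ∧ ((q ∧ ¬¬p) ∨ ¬q)   [double negation]
≡ (q ∨ ¬q ∨ ¬p) ∧ ((q ∧ p) ∨ ¬q)   [double negation]
≡ (q ∧ q ∧ p) ∨ (q ∧ ¬q) ∨ (¬q ∧ q ∧ p) ∨ (¬q ∧ ¬q) ∨ (¬p ∧ q ∧ p) ∨ (¬p ∧ ¬q)   [distribute ∧ over ∨]
≡ (q ∧ p) ∨ ¬q   [simplify]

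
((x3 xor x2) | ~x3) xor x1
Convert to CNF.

(~x3 | ~x2 | x1) & (~x3 | x2 | ~x1) & (x3 | ~x1)

((x3 xor x2) | ~x3) xor x1
≡ ((x3 xor x2) | ~x3 | x1) & ~(((x3 xor x2) | ~x3) & x1)   (expand xor)
≡ (((x3 | x2) & ~(x3 & x2)) | ~x3 | x1) & ~(((x3 xor x2) | ~x3) & x1)   (expand xor)
≡ (((x3 | x2) & ~(x3 & x2)) | ~x3 | x1) & ~((((x3 | x2) & ~(x3 & x2)) | ~x3) & x1)   (expand xor)
≡ (((x3 | x2) & (~x3 | ~x2)) | ~x3 | x1) & ~((((x3 | x2) & ~(x3 & x2)) | ~x3) & x1)   (De Morgan)
≡ (((x3 | x2) & (~x3 | ~x2)) | ~x3 | x1) & (~(((x3 | x2) & ~(x3 & x2)) | ~x3) | ~x1)   (De Morgan)
≡ (((x3 | x2) & (~x3 | ~x2)) | ~x3 | x1) & ((~((x3 | x2) & ~(x3 & x2)) & ~~x3) | ~x1)   (De Morgan)
≡ (((x3 | x2) & (~x3 | ~x2)) | ~x3 | x1) & (((~(x3 | x2) | ~~(x3 & x2)) & ~~x3) | ~x1)   (De Morgan)
≡ (((x3 | x2) & (~x3 | ~x2)) | ~x3 | x1) & ((((~x3 & ~x2) | ~~(x3 & x2)) & ~~x3) | ~x1)   (De Morgan)
≡ (((x3 | x2) & (~x3 | ~x2)) | ~x3 | x1) & ((((~x3 & ~x2) | (x3 & x2)) & ~~x3) | ~x1)   (double negation)
≡ (((x3 | x2) & (~x3 | ~x2)) | ~x3 | x1) & ((((~x3 & ~x2) | (x3 & x2)) & x3) | ~x1)   (double negation)
≡ (x3 | x2 | ~x3 | x1) & (~x3 | ~x2 | ~x3 | x1) & (~x3 | x3 | ~x1) & (~x3 | x2 | ~x1) & (~x2 | x3 | ~x1) & (~x2 | x2 | ~x1) & (x3 | ~x1)   (distribute | over &)
≡ (~x3 | ~x2 | x1) & (~x3 | x2 | ~x1) & (x3 | ~x1)   (simplify)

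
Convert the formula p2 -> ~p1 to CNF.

p2 -> ~p1
⇔ ~p2 | ~p1   — eliminate ->

~p2 | ~p1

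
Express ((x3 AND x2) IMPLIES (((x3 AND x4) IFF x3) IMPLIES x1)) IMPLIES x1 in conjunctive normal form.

(x3 OR x1) AND (x2 OR x1) AND (NOT x3 OR x4 OR x1)

((x3 AND x2) IMPLIES (((x3 AND x4) IFF x3) IMPLIES x1)) IMPLIES x1
= NOT ((x3 AND x2) IMPLIES (((x3 AND x4) IFF x3) IMPLIES x1)) OR x1
= NOT (NOT (x3 AND x2) OR (((x3 AND x4) IFF x3) IMPLIES x1)) OR x1
= NOT (NOT (x3 AND x2) OR NOT ((x3 AND x4) IFF x3) OR x1) OR x1
= NOT (NOT (x3 AND x2) OR NOT (((x3 AND x4) IMPLIES x3) AND (x3 IMPLIES (x3 AND x4))) OR x1) OR x1
= NOT (NOT (x3 AND x2) OR NOT ((NOT (x3 AND x4) OR x3) AND (x3 IMPLIES (x3 AND x4))) OR x1) OR x1
= NOT (NOT (x3 AND x2) OR NOT ((NOT (x3 AND x4) OR x3) AND (NOT x3 OR (x3 AND x4))) OR x1) OR x1
= (NOT NOT (x3 AND x2) AND NOT NOT ((NOT (x3 AND x4) OR x3) AND (NOT x3 OR (x3 AND x4))) AND NOT x1) OR x1
= (x3 AND x2 AND NOT NOT ((NOT (x3 AND x4) OR x3) AND (NOT x3 OR (x3 AND x4))) AND NOT x1) OR x1
= (x3 AND x2 AND (NOT (x3 AND x4) OR x3) AND (NOT x3 OR (x3 AND x4)) AND NOT x1) OR x1
= (x3 AND x2 AND (NOT x3 OR NOT x4 OR x3) AND (NOT x3 OR (x3 AND x4)) AND NOT x1) OR x1
= (x3 OR x1) AND (x2 OR x1) AND (NOT x3 OR NOT x4 OR x3 OR x1) AND (NOT x3 OR x3 OR x1) AND (NOT x3 OR x4 OR x1) AND (NOT x1 OR x1)
= (x3 OR x1) AND (x2 OR x1) AND (NOT x3 OR x4 OR x1)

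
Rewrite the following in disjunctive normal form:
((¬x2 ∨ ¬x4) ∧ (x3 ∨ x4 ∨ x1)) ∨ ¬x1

(¬x2 ∧ x3) ∨ (¬x2 ∧ x4) ∨ (¬x2 ∧ x1) ∨ (¬x4 ∧ x3) ∨ (¬x4 ∧ x1) ∨ ¬x1

((¬x2 ∨ ¬x4) ∧ (x3 ∨ x4 ∨ x1)) ∨ ¬x1
≡ (¬x2 ∧ x3) ∨ (¬x2 ∧ x4) ∨ (¬x2 ∧ x1) ∨ (¬x4 ∧ x3) ∨ (¬x4 ∧ x4) ∨ (¬x4 ∧ x1) ∨ ¬x1   (distribute ∧ over ∨)
≡ (¬x2 ∧ x3) ∨ (¬x2 ∧ x4) ∨ (¬x2 ∧ x1) ∨ (¬x4 ∧ x3) ∨ (¬x4 ∧ x1) ∨ ¬x1   (simplify)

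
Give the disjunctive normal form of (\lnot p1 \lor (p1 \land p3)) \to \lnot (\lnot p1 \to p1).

(p1 \land \lnot p3) \lor \lnot p1

(\lnot p1 \lor (p1 \land p3)) \to \lnot (\lnot p1 \to p1)
⇔ \lnot (\lnot p1 \lor (p1 \land p3)) \lor \lnot (\lnot p1 \to p1)   (eliminate \to)
⇔ \lnot (\lnot p1 \lor (p1 \land p3)) \lor \lnot (\lnot \lnot p1 \lor p1)   (eliminate \to)
⇔ (\lnot \lnot p1 \land \lnot (p1 \land p3)) \lor \lnot (\lnot \lnot p1 \lor p1)   (De Morgan)
⇔ (p1 \land \lnot (p1 \land p3)) \lor \lnot (\lnot \lnot p1 \lor p1)   (double negation)
⇔ (p1 \land (\lnot p1 \lor \lnot p3)) \lor \lnot (\lnot \lnot p1 \lor p1)   (De Morgan)
⇔ (p1 \land (\lnot p1 \lor \lnot p3)) \lor (\lnot \lnot \lnot p1 \land \lnot p1)   (De Morgan)
⇔ (p1 \land (\lnot p1 \lor \lnot p3)) \lor (\lnot p1 \land \lnot p1)   (double negation)
⇔ (p1 \land \lnot p1) \lor (p1 \land \lnot p3) \lor (\lnot p1 \land \lnot p1)   (distribute \land over \lor)
⇔ (p1 \land \lnot p3) \lor \lnot p1   (simplify)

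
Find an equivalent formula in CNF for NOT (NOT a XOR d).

NOT (NOT a XOR d)
= NOT ((NOT a OR d) AND NOT (NOT a AND d))
= NOT (NOT a OR d) OR NOT NOT (NOT a AND d)
= (NOT NOT a AND NOT d) OR NOT NOT (NOT a AND d)
= (a AND NOT d) OR NOT NOT (NOT a AND d)
= (a AND NOT d) OR (NOT a AND d)
= (a OR NOT a) AND (a OR d) AND (NOT d OR NOT a) AND (NOT d OR d)
= (a OR d) AND (NOT d OR NOT a)

(a OR d) AND (NOT d OR NOT a)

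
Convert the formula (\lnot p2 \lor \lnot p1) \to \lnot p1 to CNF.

(\lnot p2 \lor \lnot p1) \to \lnot p1
⇔ \lnot (\lnot p2 \lor \lnot p1) \lor \lnot p1
⇔ (\lnot \lnot p2 \land \lnot \lnot p1) \lor \lnot p1
⇔ (p2 \land \lnot \lnot p1) \lor \lnot p1
⇔ (p2 \land p1) \lor \lnot p1
⇔ (p2 \lor \lnot p1) \land (p1 \lor \lnot p1)
⇔ p2 \lor \lnot p1

p2 \lor \lnot p1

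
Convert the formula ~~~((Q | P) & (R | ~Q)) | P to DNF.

~~~((Q | P) & (R | ~Q)) | P
= ~((Q | P) & (R | ~Q)) | P
= ~(Q | P) | ~(R | ~Q) | P
= (~Q & ~P) | ~(R | ~Q) | P
= (~Q & ~P) | (~R & ~~Q) | P
= (~Q & ~P) | (~R & Q) | P

(~Q & ~P) | (~R & Q) | P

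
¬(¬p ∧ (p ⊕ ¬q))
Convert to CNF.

p ∨ q

¬(¬p ∧ (p ⊕ ¬q))
⇔ ¬(¬p ∧ (p ∨ ¬q) ∧ ¬(p ∧ ¬q))
⇔ ¬¬p ∨ ¬(p ∨ ¬q) ∨ ¬¬(p ∧ ¬q)
⇔ p ∨ ¬(p ∨ ¬q) ∨ ¬¬(p ∧ ¬q)
⇔ p ∨ ¬p ∧ ¬¬q ∨ ¬¬(p ∧ ¬q)
⇔ p ∨ ¬p ∧ q ∨ ¬¬(p ∧ ¬q)
⇔ p ∨ ¬p ∧ q ∨ p ∧ ¬q
⇔ (p ∨ ¬p ∨ p) ∧ (p ∨ ¬p ∨ ¬q) ∧ (p ∨ q ∨ p) ∧ (p ∨ q ∨ ¬q)
⇔ p ∨ q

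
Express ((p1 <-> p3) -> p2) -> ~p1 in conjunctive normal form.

((p1 <-> p3) -> p2) -> ~p1
≡ ~((p1 <-> p3) -> p2) | ~p1   — eliminate ->
≡ ~(~(p1 <-> p3) | p2) | ~p1   — eliminate ->
≡ ~(~((p1 -> p3) & (p3 -> p1)) | p2) | ~p1   — eliminate <->
≡ ~(~((~p1 | p3) & (p3 -> p1)) | p2) | ~p1   — eliminate ->
≡ ~(~((~p1 | p3) & (~p3 | p1)) | p2) | ~p1   — eliminate ->
≡ (~~((~p1 | p3) & (~p3 | p1)) & ~p2) | ~p1   — De Morgan
≡ ((~p1 | p3) & (~p3 | p1) & ~p2) | ~p1   — double negation
≡ (~p1 | p3 | ~p1) & (~p3 | p1 | ~p1) & (~p2 | ~p1)   — distribute | over &
≡ (~p1 | p3) & (~p2 | ~p1)   — simplify

(~p1 | p3) & (~p2 | ~p1)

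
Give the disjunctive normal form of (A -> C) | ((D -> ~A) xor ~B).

(A -> C) | ((D -> ~A) xor ~B)
= ~A | C | ((D -> ~A) xor ~B)   (eliminate ->)
= ~A | C | ((D -> ~A) & ~~B) | (~(D -> ~A) & ~B)   (expand xor)
= ~A | C | ((~D | ~A) & ~~B) | (~(D -> ~A) & ~B)   (eliminate ->)
= ~A | C | ((~D | ~A) & ~~B) | (~(~D | ~A) & ~B)   (eliminate ->)
= ~A | C | ((~D | ~A) & B) | (~(~D | ~A) & ~B)   (double negation)
= ~A | C | ((~D | ~A) & B) | (~~D & ~~A & ~B)   (De Morgan)
= ~A | C | ((~D | ~A) & B) | (D & ~~A & ~B)   (double negation)
= ~A | C | ((~D | ~A) & B) | (D & A & ~B)   (double negation)
= ~A | C | (~D & B) | (~A & B) | (D & A & ~B)   (distribute & over |)
= ~A | C | (~D & B) | (D & A & ~B)   (simplify)

~A | C | (~D & B) | (D & A & ~B)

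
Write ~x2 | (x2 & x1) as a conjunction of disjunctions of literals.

~x2 | x1

~x2 | (x2 & x1)
≡ (~x2 | x2) & (~x2 | x1)
≡ ~x2 | x1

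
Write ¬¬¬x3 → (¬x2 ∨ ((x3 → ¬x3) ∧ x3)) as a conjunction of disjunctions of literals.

¬¬¬x3 → (¬x2 ∨ ((x3 → ¬x3) ∧ x3))
≡ ¬¬¬¬x3 ∨ ¬x2 ∨ ((x3 → ¬x3) ∧ x3)
≡ ¬¬¬¬x3 ∨ ¬x2 ∨ ((¬x3 ∨ ¬x3) ∧ x3)
≡ ¬¬x3 ∨ ¬x2 ∨ ((¬x3 ∨ ¬x3) ∧ x3)
≡ x3 ∨ ¬x2 ∨ ((¬x3 ∨ ¬x3) ∧ x3)
≡ (x3 ∨ ¬x2 ∨ ¬x3 ∨ ¬x3) ∧ (x3 ∨ ¬x2 ∨ x3)
≡ x3 ∨ ¬x2

x3 ∨ ¬x2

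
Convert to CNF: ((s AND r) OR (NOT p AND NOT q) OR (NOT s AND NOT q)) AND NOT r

((s AND r) OR (NOT p AND NOT q) OR (NOT s AND NOT q)) AND NOT r
⇔ (s OR NOT p OR NOT s) AND (s OR NOT p OR NOT q) AND (s OR NOT q OR NOT s) AND (s OR NOT q OR NOT q) AND (r OR NOT p OR NOT s) AND (r OR NOT p OR NOT q) AND (r OR NOT q OR NOT s) AND (r OR NOT q OR NOT q) AND NOT r   [distribute OR over AND]
⇔ (s OR NOT q) AND (r OR NOT p OR NOT s) AND (r OR NOT q) AND NOT r   [simplify]

(s OR NOT q) AND (r OR NOT p OR NOT s) AND (r OR NOT q) AND NOT r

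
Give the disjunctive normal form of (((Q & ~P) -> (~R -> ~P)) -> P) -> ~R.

(((Q & ~P) -> (~R -> ~P)) -> P) -> ~R
≡ ~(((Q & ~P) -> (~R -> ~P)) -> P) | ~R   [eliminate ->]
≡ ~(~((Q & ~P) -> (~R -> ~P)) | P) | ~R   [eliminate ->]
≡ ~(~(~(Q & ~P) | (~R -> ~P)) | P) | ~R   [eliminate ->]
≡ ~(~(~(Q & ~P) | ~~R | ~P) | P) | ~R   [eliminate ->]
≡ (~~(~(Q & ~P) | ~~R | ~P) & ~P) | ~R   [De Morgan]
≡ ((~(Q & ~P) | ~~R | ~P) & ~P) | ~R   [double negation]
≡ ((~Q | ~~P | ~~R | ~P) & ~P) | ~R   [De Morgan]
≡ ((~Q | P | ~~R | ~P) & ~P) | ~R   [double negation]
≡ ((~Q | P | R | ~P) & ~P) | ~R   [double negation]
≡ (~Q & ~P) | (P & ~P) | (R & ~P) | (~P & ~P) | ~R   [distribute & over |]
≡ ~P | ~R   [simplify]

~P | ~R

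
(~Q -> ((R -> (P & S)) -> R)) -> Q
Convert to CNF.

(~Q -> ((R -> (P & S)) -> R)) -> Q
≡ ~(~Q -> ((R -> (P & S)) -> R)) | Q   [eliminate ->]
≡ ~(~~Q | ((R -> (P & S)) -> R)) | Q   [eliminate ->]
≡ ~(~~Q | ~(R -> (P & S)) | R) | Q   [eliminate ->]
≡ ~(~~Q | ~(~R | (P & S)) | R) | Q   [eliminate ->]
≡ (~~~Q & ~~(~R | (P & S)) & ~R) | Q   [De Morgan]
≡ (~Q & ~~(~R | (P & S)) & ~R) | Q   [double negation]
≡ (~Q & (~R | (P & S)) & ~R) | Q   [double negation]
≡ (~Q | Q) & (~R | P | Q) & (~R | S | Q) & (~R | Q)   [distribute | over &]
≡ ~R | Q   [simplify]

~R | Q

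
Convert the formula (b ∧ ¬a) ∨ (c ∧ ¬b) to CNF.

(b ∨ c) ∧ (¬a ∨ c) ∧ (¬a ∨ ¬b)

(b ∧ ¬a) ∨ (c ∧ ¬b)
⇔ (b ∨ c) ∧ (b ∨ ¬b) ∧ (¬a ∨ c) ∧ (¬a ∨ ¬b)
⇔ (b ∨ c) ∧ (¬a ∨ c) ∧ (¬a ∨ ¬b)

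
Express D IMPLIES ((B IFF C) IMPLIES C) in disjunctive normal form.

NOT D OR (B AND NOT C) OR C

D IMPLIES ((B IFF C) IMPLIES C)
≡ NOT D OR ((B IFF C) IMPLIES C)   [eliminate IMPLIES]
≡ NOT D OR NOT (B IFF C) OR C   [eliminate IMPLIES]
≡ NOT D OR NOT ((B IMPLIES C) AND (C IMPLIES B)) OR C   [eliminate IFF]
≡ NOT D OR NOT ((NOT B OR C) AND (C IMPLIES B)) OR C   [eliminate IMPLIES]
≡ NOT D OR NOT ((NOT B OR C) AND (NOT C OR B)) OR C   [eliminate IMPLIES]
≡ NOT D OR NOT (NOT B OR C) OR NOT (NOT C OR B) OR C   [De Morgan]
≡ NOT D OR (NOT NOT B AND NOT C) OR NOT (NOT C OR B) OR C   [De Morgan]
≡ NOT D OR (B AND NOT C) OR NOT (NOT C OR B) OR C   [double negation]
≡ NOT D OR (B AND NOT C) OR (NOT NOT C AND NOT B) OR C   [De Morgan]
≡ NOT D OR (B AND NOT C) OR (C AND NOT B) OR C   [double negation]
≡ NOT D OR (B AND NOT C) OR C   [simplify]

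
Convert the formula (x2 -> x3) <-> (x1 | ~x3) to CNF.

(x2 -> x3) <-> (x1 | ~x3)
≡ ((x2 -> x3) -> (x1 | ~x3)) & ((x1 | ~x3) -> (x2 -> x3))
≡ (~(x2 -> x3) | x1 | ~x3) & ((x1 | ~x3) -> (x2 -> x3))
≡ (~(~x2 | x3) | x1 | ~x3) & ((x1 | ~x3) -> (x2 -> x3))
≡ (~(~x2 | x3) | x1 | ~x3) & (~(x1 | ~x3) | (x2 -> x3))
≡ (~(~x2 | x3) | x1 | ~x3) & (~(x1 | ~x3) | ~x2 | x3)
≡ ((~~x2 & ~x3) | x1 | ~x3) & (~(x1 | ~x3) | ~x2 | x3)
≡ ((x2 & ~x3) | x1 | ~x3) & (~(x1 | ~x3) | ~x2 | x3)
≡ ((x2 & ~x3) | x1 | ~x3) & ((~x1 & ~~x3) | ~x2 | x3)
≡ ((x2 & ~x3) | x1 | ~x3) & ((~x1 & x3) | ~x2 | x3)
≡ (x2 | x1 | ~x3) & (~x3 | x1 | ~x3) & (~x1 | ~x2 | x3) & (x3 | ~x2 | x3)
≡ (~x3 | x1) & (x3 | ~x2)

(~x3 | x1) & (x3 | ~x2)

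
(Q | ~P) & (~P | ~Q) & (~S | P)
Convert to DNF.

~P & ~S

(Q | ~P) & (~P | ~Q) & (~S | P)
⇔ (Q & ~P & ~S) | (Q & ~P & P) | (Q & ~Q & ~S) | (Q & ~Q & P) | (~P & ~P & ~S) | (~P & ~P & P) | (~P & ~Q & ~S) | (~P & ~Q & P)   — distribute & over |
⇔ ~P & ~S   — simplify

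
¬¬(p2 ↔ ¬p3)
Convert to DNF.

(¬p2 ∧ p3) ∨ (¬p3 ∧ p2)

¬¬(p2 ↔ ¬p3)
≡ ¬¬((p2 → ¬p3) ∧ (¬p3 → p2))   (eliminate ↔)
≡ ¬¬((¬p2 ∨ ¬p3) ∧ (¬p3 → p2))   (eliminate →)
≡ ¬¬((¬p2 ∨ ¬p3) ∧ (¬¬p3 ∨ p2))   (eliminate →)
≡ (¬p2 ∨ ¬p3) ∧ (¬¬p3 ∨ p2)   (double negation)
≡ (¬p2 ∨ ¬p3) ∧ (p3 ∨ p2)   (double negation)
≡ (¬p2 ∧ p3) ∨ (¬p2 ∧ p2) ∨ (¬p3 ∧ p3) ∨ (¬p3 ∧ p2)   (distribute ∧ over ∨)
≡ (¬p2 ∧ p3) ∨ (¬p3 ∧ p2)   (simplify)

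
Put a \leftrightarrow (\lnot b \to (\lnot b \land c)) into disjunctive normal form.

(\lnot a \land \lnot b \land \lnot c) \lor (b \land a) \lor (\lnot b \land c \land a)

a \leftrightarrow (\lnot b \to (\lnot b \land c))
≡ (a \to (\lnot b \to (\lnot b \land c))) \land ((\lnot b \to (\lnot b \land c)) \to a)   (eliminate \leftrightarrow)
≡ (\lnot a \lor (\lnot b \to (\lnot b \land c))) \land ((\lnot b \to (\lnot b \land c)) \to a)   (eliminate \to)
≡ (\lnot a \lor \lnot \lnot b \lor (\lnot b \land c)) \land ((\lnot b \to (\lnot b \land c)) \to a)   (eliminate \to)
≡ (\lnot a \lor \lnot \lnot b \lor (\lnot b \land c)) \land (\lnot (\lnot b \to (\lnot b \land c)) \lor a)   (eliminate \to)
≡ (\lnot a \lor \lnot \lnot b \lor (\lnot b \land c)) \land (\lnot (\lnot \lnot b \lor (\lnot b \land c)) \lor a)   (eliminate \to)
≡ (\lnot a \lor b \lor (\lnot b \land c)) \land (\lnot (\lnot \lnot b \lor (\lnot b \land c)) \lor a)   (double negation)
≡ (\lnot a \lor b \lor (\lnot b \land c)) \land ((\lnot \lnot \lnot b \land \lnot (\lnot b \land c)) \lor a)   (De Morgan)
≡ (\lnot a \lor b \lor (\lnot b \land c)) \land ((\lnot b \land \lnot (\lnot b \land c)) \lor a)   (double negation)
≡ (\lnot a \lor b \lor (\lnot b \land c)) \land ((\lnot b \land (\lnot \lnot b \lor \lnot c)) \lor a)   (De Morgan)
≡ (\lnot a \lor b \lor (\lnot b \land c)) \land ((\lnot b \land (b \lor \lnot c)) \lor a)   (double negation)
≡ (\lnot a \land \lnot b \land b) \lor (\lnot a \land \lnot b \land \lnot c) \lor (\lnot a \land a) \lor (b \land \lnot b \land b) \lor (b \land \lnot b \land \lnot c) \lor (b \land a) \lor (\lnot b \land c \land \lnot b \land b) \lor (\lnot b \land c \land \lnot b \land \lnot c) \lor (\lnot b \land c \land a)   (distribute \land over \lor)
≡ (\lnot a \land \lnot b \land \lnot c) \lor (b \land a) \lor (\lnot b \land c \land a)   (simplify)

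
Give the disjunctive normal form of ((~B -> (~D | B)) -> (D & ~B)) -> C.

B | ~D | C

((~B -> (~D | B)) -> (D & ~B)) -> C
≡ ~((~B -> (~D | B)) -> (D & ~B)) | C   (eliminate ->)
≡ ~(~(~B -> (~D | B)) | (D & ~B)) | C   (eliminate ->)
≡ ~(~(~~B | ~D | B) | (D & ~B)) | C   (eliminate ->)
≡ (~~(~~B | ~D | B) & ~(D & ~B)) | C   (De Morgan)
≡ ((~~B | ~D | B) & ~(D & ~B)) | C   (double negation)
≡ ((B | ~D | B) & ~(D & ~B)) | C   (double negation)
≡ ((B | ~D | B) & (~D | ~~B)) | C   (De Morgan)
≡ ((B | ~D | B) & (~D | B)) | C   (double negation)
≡ (B & ~D) | (B & B) | (~D & ~D) | (~D & B) | (B & ~D) | (B & B) | C   (distribute & over |)
≡ B | ~D | C   (simplify)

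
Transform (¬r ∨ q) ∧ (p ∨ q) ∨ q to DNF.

(¬r ∨ q) ∧ (p ∨ q) ∨ q
≡ ¬r ∧ p ∨ ¬r ∧ q ∨ q ∧ p ∨ q ∧ q ∨ q   [distribute ∧ over ∨]
≡ ¬r ∧ p ∨ q   [simplify]

¬r ∧ p ∨ q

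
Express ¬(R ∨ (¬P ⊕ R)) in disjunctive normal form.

¬R ∧ P

¬(R ∨ (¬P ⊕ R))
≡ ¬(R ∨ (¬P ∧ ¬R) ∨ (¬¬P ∧ R))   [expand ⊕]
≡ ¬R ∧ ¬(¬P ∧ ¬R) ∧ ¬(¬¬P ∧ R)   [De Morgan]
≡ ¬R ∧ (¬¬P ∨ ¬¬R) ∧ ¬(¬¬P ∧ R)   [De Morgan]
≡ ¬R ∧ (P ∨ ¬¬R) ∧ ¬(¬¬P ∧ R)   [double negation]
≡ ¬R ∧ (P ∨ R) ∧ ¬(¬¬P ∧ R)   [double negation]
≡ ¬R ∧ (P ∨ R) ∧ (¬¬¬P ∨ ¬R)   [De Morgan]
≡ ¬R ∧ (P ∨ R) ∧ (¬P ∨ ¬R)   [double negation]
≡ (¬R ∧ P ∧ ¬P) ∨ (¬R ∧ P ∧ ¬R) ∨ (¬R ∧ R ∧ ¬P) ∨ (¬R ∧ R ∧ ¬R)   [distribute ∧ over ∨]
≡ ¬R ∧ P   [simplify]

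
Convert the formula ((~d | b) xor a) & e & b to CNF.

(d | ~a) & (~b | ~a) & e & b

((~d | b) xor a) & e & b
≡ (~d | b | a) & ~((~d | b) & a) & e & b   [expand xor]
≡ (~d | b | a) & (~(~d | b) | ~a) & e & b   [De Morgan]
≡ (~d | b | a) & ((~~d & ~b) | ~a) & e & b   [De Morgan]
≡ (~d | b | a) & ((d & ~b) | ~a) & e & b   [double negation]
≡ (~d | b | a) & (d | ~a) & (~b | ~a) & e & b   [distribute | over &]
≡ (d | ~a) & (~b | ~a) & e & b   [simplify]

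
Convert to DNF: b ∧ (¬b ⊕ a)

b ∧ (¬b ⊕ a)
⇔ b ∧ (¬b ∧ ¬a ∨ ¬¬b ∧ a)   — expand ⊕
⇔ b ∧ (¬b ∧ ¬a ∨ b ∧ a)   — double negation
⇔ b ∧ ¬b ∧ ¬a ∨ b ∧ b ∧ a   — distribute ∧ over ∨
⇔ b ∧ a   — simplify

b ∧ a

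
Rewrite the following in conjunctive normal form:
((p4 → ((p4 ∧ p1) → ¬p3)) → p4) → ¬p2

((p4 → ((p4 ∧ p1) → ¬p3)) → p4) → ¬p2
= ¬((p4 → ((p4 ∧ p1) → ¬p3)) → p4) ∨ ¬p2   [eliminate →]
= ¬(¬(p4 → ((p4 ∧ p1) → ¬p3)) ∨ p4) ∨ ¬p2   [eliminate →]
= ¬(¬(¬p4 ∨ ((p4 ∧ p1) → ¬p3)) ∨ p4) ∨ ¬p2   [eliminate →]
= ¬(¬(¬p4 ∨ ¬(p4 ∧ p1) ∨ ¬p3) ∨ p4) ∨ ¬p2   [eliminate →]
= (¬¬(¬p4 ∨ ¬(p4 ∧ p1) ∨ ¬p3) ∧ ¬p4) ∨ ¬p2   [De Morgan]
= ((¬p4 ∨ ¬(p4 ∧ p1) ∨ ¬p3) ∧ ¬p4) ∨ ¬p2   [double negation]
= ((¬p4 ∨ ¬p4 ∨ ¬p1 ∨ ¬p3) ∧ ¬p4) ∨ ¬p2   [De Morgan]
= (¬p4 ∨ ¬p4 ∨ ¬p1 ∨ ¬p3 ∨ ¬p2) ∧ (¬p4 ∨ ¬p2)   [distribute ∨ over ∧]
= ¬p4 ∨ ¬p2   [simplify]

¬p4 ∨ ¬p2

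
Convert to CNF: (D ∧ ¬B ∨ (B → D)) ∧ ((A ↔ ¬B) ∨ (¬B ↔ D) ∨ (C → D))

(D ∧ ¬B ∨ (B → D)) ∧ ((A ↔ ¬B) ∨ (¬B ↔ D) ∨ (C → D))
≡ (D ∧ ¬B ∨ ¬B ∨ D) ∧ ((A ↔ ¬B) ∨ (¬B ↔ D) ∨ (C → D))   — eliminate →
≡ (D ∧ ¬B ∨ ¬B ∨ D) ∧ ((A → ¬B) ∧ (¬B → A) ∨ (¬B ↔ D) ∨ (C → D))   — eliminate ↔
≡ (D ∧ ¬B ∨ ¬B ∨ D) ∧ ((¬A ∨ ¬B) ∧ (¬B → A) ∨ (¬B ↔ D) ∨ (C → D))   — eliminate →
≡ (D ∧ ¬B ∨ ¬B ∨ D) ∧ ((¬A ∨ ¬B) ∧ (¬¬B ∨ A) ∨ (¬B ↔ D) ∨ (C → D))   — eliminate →
≡ (D ∧ ¬B ∨ ¬B ∨ D) ∧ ((¬A ∨ ¬B) ∧ (¬¬B ∨ A) ∨ (¬B → D) ∧ (D → ¬B) ∨ (C → D))   — eliminate ↔
≡ (D ∧ ¬B ∨ ¬B ∨ D) ∧ ((¬A ∨ ¬B) ∧ (¬¬B ∨ A) ∨ (¬¬B ∨ D) ∧ (D → ¬B) ∨ (C → D))   — eliminate →
≡ (D ∧ ¬B ∨ ¬B ∨ D) ∧ ((¬A ∨ ¬B) ∧ (¬¬B ∨ A) ∨ (¬¬B ∨ D) ∧ (¬D ∨ ¬B) ∨ (C → D))   — eliminate →
≡ (D ∧ ¬B ∨ ¬B ∨ D) ∧ ((¬A ∨ ¬B) ∧ (¬¬B ∨ A) ∨ (¬¬B ∨ D) ∧ (¬D ∨ ¬B) ∨ ¬C ∨ D)   — eliminate →
≡ (D ∧ ¬B ∨ ¬B ∨ D) ∧ ((¬A ∨ ¬B) ∧ (B ∨ A) ∨ (¬¬B ∨ D) ∧ (¬D ∨ ¬B) ∨ ¬C ∨ D)   — double negation
≡ (D ∧ ¬B ∨ ¬B ∨ D) ∧ ((¬A ∨ ¬B) ∧ (B ∨ A) ∨ (B ∨ D) ∧ (¬D ∨ ¬B) ∨ ¬C ∨ D)   — double negation
≡ (D ∨ ¬B ∨ D) ∧ (¬B ∨ ¬B ∨ D) ∧ (¬A ∨ ¬B ∨ B ∨ D ∨ ¬C ∨ D) ∧ (¬A ∨ ¬B ∨ ¬D ∨ ¬B ∨ ¬C ∨ D) ∧ (B ∨ A ∨ B ∨ D ∨ ¬C ∨ D) ∧ (B ∨ A ∨ ¬D ∨ ¬B ∨ ¬C ∨ D)   — distribute ∨ over ∧
≡ (D ∨ ¬B) ∧ (B ∨ A ∨ D ∨ ¬C)   — simplify

(D ∨ ¬B) ∧ (B ∨ A ∨ D ∨ ¬C)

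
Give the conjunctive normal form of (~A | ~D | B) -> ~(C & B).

~B | ~C

(~A | ~D | B) -> ~(C & B)
≡ ~(~A | ~D | B) | ~(C & B)   [eliminate ->]
≡ (~~A & ~~D & ~B) | ~(C & B)   [De Morgan]
≡ (A & ~~D & ~B) | ~(C & B)   [double negation]
≡ (A & D & ~B) | ~(C & B)   [double negation]
≡ (A & D & ~B) | ~C | ~B   [De Morgan]
≡ (A | ~C | ~B) & (D | ~C | ~B) & (~B | ~C | ~B)   [distribute | over &]
≡ ~B | ~C   [simplify]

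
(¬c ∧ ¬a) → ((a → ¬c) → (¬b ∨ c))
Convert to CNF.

(¬c ∧ ¬a) → ((a → ¬c) → (¬b ∨ c))
≡ ¬(¬c ∧ ¬a) ∨ ((a → ¬c) → (¬b ∨ c))
≡ ¬(¬c ∧ ¬a) ∨ ¬(a → ¬c) ∨ ¬b ∨ c
≡ ¬(¬c ∧ ¬a) ∨ ¬(¬a ∨ ¬c) ∨ ¬b ∨ c
≡ ¬¬c ∨ ¬¬a ∨ ¬(¬a ∨ ¬c) ∨ ¬b ∨ c
≡ c ∨ ¬¬a ∨ ¬(¬a ∨ ¬c) ∨ ¬b ∨ c
≡ c ∨ a ∨ ¬(¬a ∨ ¬c) ∨ ¬b ∨ c
≡ c ∨ a ∨ (¬¬a ∧ ¬¬c) ∨ ¬b ∨ c
≡ c ∨ a ∨ (a ∧ ¬¬c) ∨ ¬b ∨ c
≡ c ∨ a ∨ (a ∧ c) ∨ ¬b ∨ c
≡ (c ∨ a ∨ a ∨ ¬b ∨ c) ∧ (c ∨ a ∨ c ∨ ¬b ∨ c)
≡ c ∨ a ∨ ¬b

c ∨ a ∨ ¬b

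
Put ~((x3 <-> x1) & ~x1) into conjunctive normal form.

x3 | x1

~((x3 <-> x1) & ~x1)
⇔ ~((x3 -> x1) & (x1 -> x3) & ~x1)   (eliminate <->)
⇔ ~((~x3 | x1) & (x1 -> x3) & ~x1)   (eliminate ->)
⇔ ~((~x3 | x1) & (~x1 | x3) & ~x1)   (eliminate ->)
⇔ ~(~x3 | x1) | ~(~x1 | x3) | ~~x1   (De Morgan)
⇔ (~~x3 & ~x1) | ~(~x1 | x3) | ~~x1   (De Morgan)
⇔ (x3 & ~x1) | ~(~x1 | x3) | ~~x1   (double negation)
⇔ (x3 & ~x1) | (~~x1 & ~x3) | ~~x1   (De Morgan)
⇔ (x3 & ~x1) | (x1 & ~x3) | ~~x1   (double negation)
⇔ (x3 & ~x1) | (x1 & ~x3) | x1   (double negation)
⇔ (x3 | x1 | x1) & (x3 | ~x3 | x1) & (~x1 | x1 | x1) & (~x1 | ~x3 | x1)   (distribute | over &)
⇔ x3 | x1   (simplify)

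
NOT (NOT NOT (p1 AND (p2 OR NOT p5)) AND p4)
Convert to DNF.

NOT (NOT NOT (p1 AND (p2 OR NOT p5)) AND p4)
= NOT NOT NOT (p1 AND (p2 OR NOT p5)) OR NOT p4
= NOT (p1 AND (p2 OR NOT p5)) OR NOT p4
= NOT p1 OR NOT (p2 OR NOT p5) OR NOT p4
= NOT p1 OR (NOT p2 AND NOT NOT p5) OR NOT p4
= NOT p1 OR (NOT p2 AND p5) OR NOT p4

NOT p1 OR (NOT p2 AND p5) OR NOT p4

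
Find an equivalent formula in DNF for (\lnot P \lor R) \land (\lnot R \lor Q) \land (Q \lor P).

(\lnot P \land Q) \lor (R \land Q)

(\lnot P \lor R) \land (\lnot R \lor Q) \land (Q \lor P)
≡ (\lnot P \land \lnot R \land Q) \lor (\lnot P \land \lnot R \land P) \lor (\lnot P \land Q \land Q) \lor (\lnot P \land Q \land P) \lor (R \land \lnot R \land Q) \lor (R \land \lnot R \land P) \lor (R \land Q \land Q) \lor (R \land Q \land P)   — distribute \land over \lor
≡ (\lnot P \land Q) \lor (R \land Q)   — simplify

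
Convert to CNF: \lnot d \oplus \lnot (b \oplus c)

(\lnot d \lor \lnot b \lor c) \land (\lnot d \lor \lnot c \lor b) \land (d \lor b \lor c) \land (d \lor \lnot b \lor \lnot c)

\lnot d \oplus \lnot (b \oplus c)
⇔ (\lnot d \lor \lnot (b \oplus c)) \land \lnot (\lnot d \land \lnot (b \oplus c))   — expand \oplus
⇔ (\lnot d \lor \lnot ((b \lor c) \land \lnot (b \land c))) \land \lnot (\lnot d \land \lnot (b \oplus c))   — expand \oplus
⇔ (\lnot d \lor \lnot ((b \lor c) \land \lnot (b \land c))) \land \lnot (\lnot d \land \lnot ((b \lor c) \land \lnot (b \land c)))   — expand \oplus
⇔ (\lnot d \lor \lnot (b \lor c) \lor \lnot \lnot (b \land c)) \land \lnot (\lnot d \land \lnot ((b \lor c) \land \lnot (b \land c)))   — De Morgan
⇔ (\lnot d \lor (\lnot b \land \lnot c) \lor \lnot \lnot (b \land c)) \land \lnot (\lnot d \land \lnot ((b \lor c) \land \lnot (b \land c)))   — De Morgan
⇔ (\lnot d \lor (\lnot b \land \lnot c) \lor (b \land c)) \land \lnot (\lnot d \land \lnot ((b \lor c) \land \lnot (b \land c)))   — double negation
⇔ (\lnot d \lor (\lnot b \land \lnot c) \lor (b \land c)) \land (\lnot \lnot d \lor \lnot \lnot ((b \lor c) \land \lnot (b \land c)))   — De Morgan
⇔ (\lnot d \lor (\lnot b \land \lnot c) \lor (b \land c)) \land (d \lor \lnot \lnot ((b \lor c) \land \lnot (b \land c)))   — double negation
⇔ (\lnot d \lor (\lnot b \land \lnot c) \lor (b \land c)) \land (d \lor ((b \lor c) \land \lnot (b \land c)))   — double negation
⇔ (\lnot d \lor (\lnot b \land \lnot c) \lor (b \land c)) \land (d \lor ((b \lor c) \land (\lnot b \lor \lnot c)))   — De Morgan
⇔ (\lnot d \lor \lnot b \lor b) \land (\lnot d \lor \lnot b \lor c) \land (\lnot d \lor \lnot c \lor b) \land (\lnot d \lor \lnot c \lor c) \land (d \lor b \lor c) \land (d \lor \lnot b \lor \lnot c)   — distribute \lor over \land
⇔ (\lnot d \lor \lnot b \lor c) \land (\lnot d \lor \lnot c \lor b) \land (d \lor b \lor c) \land (d \lor \lnot b \lor \lnot c)   — simplify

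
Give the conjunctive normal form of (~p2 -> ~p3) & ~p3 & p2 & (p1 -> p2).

(~p2 -> ~p3) & ~p3 & p2 & (p1 -> p2)
≡ (~~p2 | ~p3) & ~p3 & p2 & (p1 -> p2)   — eliminate ->
≡ (~~p2 | ~p3) & ~p3 & p2 & (~p1 | p2)   — eliminate ->
≡ (p2 | ~p3) & ~p3 & p2 & (~p1 | p2)   — double negation
≡ ~p3 & p2   — simplify

~p3 & p2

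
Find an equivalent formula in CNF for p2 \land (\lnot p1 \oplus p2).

p2 \land (\lnot p1 \oplus p2)
≡ p2 \land (\lnot p1 \lor p2) \land \lnot (\lnot p1 \land p2)   [expand \oplus]
≡ p2 \land (\lnot p1 \lor p2) \land (\lnot \lnot p1 \lor \lnot p2)   [De Morgan]
≡ p2 \land (\lnot p1 \lor p2) \land (p1 \lor \lnot p2)   [double negation]
≡ p2 \land (p1 \lor \lnot p2)   [simplify]

p2 \land (p1 \lor \lnot p2)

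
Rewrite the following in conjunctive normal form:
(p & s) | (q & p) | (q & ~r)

(p & s) | (q & p) | (q & ~r)
≡ (p | q | q) & (p | q | ~r) & (p | p | q) & (p | p | ~r) & (s | q | q) & (s | q | ~r) & (s | p | q) & (s | p | ~r)
≡ (p | q) & (p | ~r) & (s | q)

(p | q) & (p | ~r) & (s | q)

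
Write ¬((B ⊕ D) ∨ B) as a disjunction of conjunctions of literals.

¬((B ⊕ D) ∨ B)
⇔ ¬((B ∧ ¬D) ∨ (¬B ∧ D) ∨ B)   [expand ⊕]
⇔ ¬(B ∧ ¬D) ∧ ¬(¬B ∧ D) ∧ ¬B   [De Morgan]
⇔ (¬B ∨ ¬¬D) ∧ ¬(¬B ∧ D) ∧ ¬B   [De Morgan]
⇔ (¬B ∨ D) ∧ ¬(¬B ∧ D) ∧ ¬B   [double negation]
⇔ (¬B ∨ D) ∧ (¬¬B ∨ ¬D) ∧ ¬B   [De Morgan]
⇔ (¬B ∨ D) ∧ (B ∨ ¬D) ∧ ¬B   [double negation]
⇔ (¬B ∧ B ∧ ¬B) ∨ (¬B ∧ ¬D ∧ ¬B) ∨ (D ∧ B ∧ ¬B) ∨ (D ∧ ¬D ∧ ¬B)   [distribute ∧ over ∨]
⇔ ¬B ∧ ¬D   [simplify]

¬B ∧ ¬D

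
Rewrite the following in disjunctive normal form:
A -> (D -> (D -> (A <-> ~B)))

~A | ~D | (~B & A)

A -> (D -> (D -> (A <-> ~B)))
≡ ~A | (D -> (D -> (A <-> ~B)))   — eliminate ->
≡ ~A | ~D | (D -> (A <-> ~B))   — eliminate ->
≡ ~A | ~D | ~D | (A <-> ~B)   — eliminate ->
≡ ~A | ~D | ~D | ((A -> ~B) & (~B -> A))   — eliminate <->
≡ ~A | ~D | ~D | ((~A | ~B) & (~B -> A))   — eliminate ->
≡ ~A | ~D | ~D | ((~A | ~B) & (~~B | A))   — eliminate ->
≡ ~A | ~D | ~D | ((~A | ~B) & (B | A))   — double negation
≡ ~A | ~D | ~D | (~A & B) | (~A & A) | (~B & B) | (~B & A)   — distribute & over |
≡ ~A | ~D | (~B & A)   — simplify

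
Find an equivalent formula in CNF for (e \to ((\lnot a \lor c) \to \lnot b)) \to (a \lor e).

(e \to ((\lnot a \lor c) \to \lnot b)) \to (a \lor e)
= \lnot (e \to ((\lnot a \lor c) \to \lnot b)) \lor a \lor e   (eliminate \to)
= \lnot (\lnot e \lor ((\lnot a \lor c) \to \lnot b)) \lor a \lor e   (eliminate \to)
= \lnot (\lnot e \lor \lnot (\lnot a \lor c) \lor \lnot b) \lor a \lor e   (eliminate \to)
= (\lnot \lnot e \land \lnot \lnot (\lnot a \lor c) \land \lnot \lnot b) \lor a \lor e   (De Morgan)
= (e \land \lnot \lnot (\lnot a \lor c) \land \lnot \lnot b) \lor a \lor e   (double negation)
= (e \land (\lnot a \lor c) \land \lnot \lnot b) \lor a \lor e   (double negation)
= (e \land (\lnot a \lor c) \land b) \lor a \lor e   (double negation)
= (e \lor a \lor e) \land (\lnot a \lor c \lor a \lor e) \land (b \lor a \lor e)   (distribute \lor over \land)
= e \lor a   (simplify)

e \lor a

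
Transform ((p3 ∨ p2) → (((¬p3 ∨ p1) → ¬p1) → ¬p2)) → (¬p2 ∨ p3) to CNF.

p3 ∨ ¬p1 ∨ ¬p2

((p3 ∨ p2) → (((¬p3 ∨ p1) → ¬p1) → ¬p2)) → (¬p2 ∨ p3)
≡ ¬((p3 ∨ p2) → (((¬p3 ∨ p1) → ¬p1) → ¬p2)) ∨ ¬p2 ∨ p3   [eliminate →]
≡ ¬(¬(p3 ∨ p2) ∨ (((¬p3 ∨ p1) → ¬p1) → ¬p2)) ∨ ¬p2 ∨ p3   [eliminate →]
≡ ¬(¬(p3 ∨ p2) ∨ ¬((¬p3 ∨ p1) → ¬p1) ∨ ¬p2) ∨ ¬p2 ∨ p3   [eliminate →]
≡ ¬(¬(p3 ∨ p2) ∨ ¬(¬(¬p3 ∨ p1) ∨ ¬p1) ∨ ¬p2) ∨ ¬p2 ∨ p3   [eliminate →]
≡ (¬¬(p3 ∨ p2) ∧ ¬¬(¬(¬p3 ∨ p1) ∨ ¬p1) ∧ ¬¬p2) ∨ ¬p2 ∨ p3   [De Morgan]
≡ ((p3 ∨ p2) ∧ ¬¬(¬(¬p3 ∨ p1) ∨ ¬p1) ∧ ¬¬p2) ∨ ¬p2 ∨ p3   [double negation]
≡ ((p3 ∨ p2) ∧ (¬(¬p3 ∨ p1) ∨ ¬p1) ∧ ¬¬p2) ∨ ¬p2 ∨ p3   [double negation]
≡ ((p3 ∨ p2) ∧ ((¬¬p3 ∧ ¬p1) ∨ ¬p1) ∧ ¬¬p2) ∨ ¬p2 ∨ p3   [De Morgan]
≡ ((p3 ∨ p2) ∧ ((p3 ∧ ¬p1) ∨ ¬p1) ∧ ¬¬p2) ∨ ¬p2 ∨ p3   [double negation]
≡ ((p3 ∨ p2) ∧ ((p3 ∧ ¬p1) ∨ ¬p1) ∧ p2) ∨ ¬p2 ∨ p3   [double negation]
≡ (p3 ∨ p2 ∨ ¬p2 ∨ p3) ∧ (p3 ∨ ¬p1 ∨ ¬p2 ∨ p3) ∧ (¬p1 ∨ ¬p1 ∨ ¬p2 ∨ p3) ∧ (p2 ∨ ¬p2 ∨ p3)   [distribute ∨ over ∧]
≡ p3 ∨ ¬p1 ∨ ¬p2   [simplify]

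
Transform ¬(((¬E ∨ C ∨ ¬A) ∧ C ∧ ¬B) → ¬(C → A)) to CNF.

C ∧ ¬B ∧ (¬C ∨ A)

¬(((¬E ∨ C ∨ ¬A) ∧ C ∧ ¬B) → ¬(C → A))
= ¬(¬((¬E ∨ C ∨ ¬A) ∧ C ∧ ¬B) ∨ ¬(C → A))   (eliminate →)
= ¬(¬((¬E ∨ C ∨ ¬A) ∧ C ∧ ¬B) ∨ ¬(¬C ∨ A))   (eliminate →)
= ¬¬((¬E ∨ C ∨ ¬A) ∧ C ∧ ¬B) ∧ ¬¬(¬C ∨ A)   (De Morgan)
= (¬E ∨ C ∨ ¬A) ∧ C ∧ ¬B ∧ ¬¬(¬C ∨ A)   (double negation)
= (¬E ∨ C ∨ ¬A) ∧ C ∧ ¬B ∧ (¬C ∨ A)   (double negation)
= C ∧ ¬B ∧ (¬C ∨ A)   (simplify)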